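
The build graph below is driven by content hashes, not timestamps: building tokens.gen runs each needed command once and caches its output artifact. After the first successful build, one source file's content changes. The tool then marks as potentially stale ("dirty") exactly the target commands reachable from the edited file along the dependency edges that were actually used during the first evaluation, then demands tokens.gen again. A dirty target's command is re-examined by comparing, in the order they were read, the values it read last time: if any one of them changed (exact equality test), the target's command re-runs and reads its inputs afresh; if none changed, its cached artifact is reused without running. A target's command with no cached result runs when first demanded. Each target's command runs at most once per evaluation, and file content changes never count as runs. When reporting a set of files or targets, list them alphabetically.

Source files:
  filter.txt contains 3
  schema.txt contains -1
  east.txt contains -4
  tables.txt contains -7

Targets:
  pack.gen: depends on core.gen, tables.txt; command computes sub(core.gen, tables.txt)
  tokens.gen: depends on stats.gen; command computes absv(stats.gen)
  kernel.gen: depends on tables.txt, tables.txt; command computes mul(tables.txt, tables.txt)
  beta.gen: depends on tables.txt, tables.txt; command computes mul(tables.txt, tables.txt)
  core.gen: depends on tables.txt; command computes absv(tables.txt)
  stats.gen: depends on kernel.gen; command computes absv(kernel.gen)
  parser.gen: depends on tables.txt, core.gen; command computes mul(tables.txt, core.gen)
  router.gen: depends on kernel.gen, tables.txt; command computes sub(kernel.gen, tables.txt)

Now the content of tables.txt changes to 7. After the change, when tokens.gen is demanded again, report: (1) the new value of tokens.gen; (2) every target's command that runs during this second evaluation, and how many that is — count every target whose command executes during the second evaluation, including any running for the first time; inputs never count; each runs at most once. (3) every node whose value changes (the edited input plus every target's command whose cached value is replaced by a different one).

tokens.gen now evaluates to 49.
Run set: kernel.gen (1 run).
Changed values: tables.txt.
The important point: kernel.gen recomputes to an identical value, and the output ends up unchanged.

Initial pass — values computed on the first demand:
  kernel.gen = mul(-7, -7) = 49
  stats.gen = absv(49) = 49
  tokens.gen = absv(49) = 49

Second demand — change propagation:
  kernel.gen: re-runs because tables.txt -7->7; tables.txt -7->7; new result 49 (unchanged).
  stats.gen: re-examined; everything it read last time is the same (kernel.gen unchanged) — cache 49 kept, no run.
  tokens.gen: re-examined; everything it read last time is the same (stats.gen unchanged) — cache 49 kept, no run.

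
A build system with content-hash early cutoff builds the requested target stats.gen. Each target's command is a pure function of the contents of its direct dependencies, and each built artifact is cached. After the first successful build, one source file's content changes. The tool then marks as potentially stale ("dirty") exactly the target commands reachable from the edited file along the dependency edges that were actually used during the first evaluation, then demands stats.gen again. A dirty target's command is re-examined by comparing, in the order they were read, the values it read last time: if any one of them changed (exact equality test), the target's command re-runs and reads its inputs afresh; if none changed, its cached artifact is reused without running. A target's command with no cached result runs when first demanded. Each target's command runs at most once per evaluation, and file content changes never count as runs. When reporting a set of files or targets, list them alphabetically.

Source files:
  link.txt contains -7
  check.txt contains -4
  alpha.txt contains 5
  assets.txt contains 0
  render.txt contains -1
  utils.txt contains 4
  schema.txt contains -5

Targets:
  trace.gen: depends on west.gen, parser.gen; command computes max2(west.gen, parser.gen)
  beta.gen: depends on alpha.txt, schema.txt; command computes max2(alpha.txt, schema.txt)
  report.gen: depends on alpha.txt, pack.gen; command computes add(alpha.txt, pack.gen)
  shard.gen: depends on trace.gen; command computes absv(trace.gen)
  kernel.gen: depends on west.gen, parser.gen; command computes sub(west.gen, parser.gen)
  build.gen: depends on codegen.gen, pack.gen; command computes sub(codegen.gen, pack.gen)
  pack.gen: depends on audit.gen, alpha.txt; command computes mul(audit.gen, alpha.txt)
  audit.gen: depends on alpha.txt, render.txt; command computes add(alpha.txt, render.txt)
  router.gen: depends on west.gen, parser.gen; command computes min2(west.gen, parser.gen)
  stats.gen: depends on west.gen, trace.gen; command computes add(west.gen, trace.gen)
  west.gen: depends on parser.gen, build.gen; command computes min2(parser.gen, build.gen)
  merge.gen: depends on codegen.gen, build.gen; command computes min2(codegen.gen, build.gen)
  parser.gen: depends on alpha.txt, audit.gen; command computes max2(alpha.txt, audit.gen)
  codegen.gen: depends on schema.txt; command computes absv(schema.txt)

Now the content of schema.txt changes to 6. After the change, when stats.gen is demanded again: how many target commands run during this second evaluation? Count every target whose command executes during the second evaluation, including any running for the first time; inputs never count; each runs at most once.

Target commands that run: build.gen, codegen.gen, stats.gen, trace.gen, west.gen — 5 in total.

First evaluation (everything demanded from the output):
  audit.gen = add(5, -1) = 4
  codegen.gen = absv(-5) = 5
  pack.gen = mul(4, 5) = 20
  build.gen = sub(5, 20) = -15
  parser.gen = max2(5, 4) = 5
  west.gen = min2(5, -15) = -15
  trace.gen = max2(-15, 5) = 5
  stats.gen = add(-15, 5) = -10

Propagation after the edit:
  codegen.gen: runs — schema.txt -5->6; result 6.
  build.gen: runs — codegen.gen 5->6; result -14.
  west.gen: runs — build.gen -15->-14; result -14.
  trace.gen: runs — west.gen -15->-14; result 5 (same value as before).
  stats.gen: runs — west.gen -15->-14; result -9.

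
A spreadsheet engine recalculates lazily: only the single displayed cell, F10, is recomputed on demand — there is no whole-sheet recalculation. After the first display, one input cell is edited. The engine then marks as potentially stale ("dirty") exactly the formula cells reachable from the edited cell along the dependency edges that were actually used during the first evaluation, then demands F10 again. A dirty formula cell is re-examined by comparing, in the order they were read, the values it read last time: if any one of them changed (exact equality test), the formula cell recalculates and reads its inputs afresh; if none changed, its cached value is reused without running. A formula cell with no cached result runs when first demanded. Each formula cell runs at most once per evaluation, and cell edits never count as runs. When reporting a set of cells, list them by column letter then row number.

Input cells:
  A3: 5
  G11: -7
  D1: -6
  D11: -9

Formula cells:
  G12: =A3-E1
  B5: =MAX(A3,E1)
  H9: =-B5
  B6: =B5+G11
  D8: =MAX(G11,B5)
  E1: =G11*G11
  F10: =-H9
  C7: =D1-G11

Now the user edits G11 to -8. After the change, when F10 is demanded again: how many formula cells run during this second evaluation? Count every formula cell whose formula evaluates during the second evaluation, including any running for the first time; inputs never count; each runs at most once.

First evaluation (everything demanded from the output):
  E1 = -7 * -7 = 49
  B5 = MAX(5, 49) = 49
  H9 = -(49) = -49
  F10 = -(-49) = 49

Propagation after the edit:
  E1: runs — G11 -7->-8; G11 -7->-8; result 64.
  B5: runs — E1 49->64; result 64.
  H9: runs — B5 49->64; result -64.
  F10: runs — H9 -49->-64; result 64.

Formula cells that run: B5, E1, F10, H9 — 4 in total.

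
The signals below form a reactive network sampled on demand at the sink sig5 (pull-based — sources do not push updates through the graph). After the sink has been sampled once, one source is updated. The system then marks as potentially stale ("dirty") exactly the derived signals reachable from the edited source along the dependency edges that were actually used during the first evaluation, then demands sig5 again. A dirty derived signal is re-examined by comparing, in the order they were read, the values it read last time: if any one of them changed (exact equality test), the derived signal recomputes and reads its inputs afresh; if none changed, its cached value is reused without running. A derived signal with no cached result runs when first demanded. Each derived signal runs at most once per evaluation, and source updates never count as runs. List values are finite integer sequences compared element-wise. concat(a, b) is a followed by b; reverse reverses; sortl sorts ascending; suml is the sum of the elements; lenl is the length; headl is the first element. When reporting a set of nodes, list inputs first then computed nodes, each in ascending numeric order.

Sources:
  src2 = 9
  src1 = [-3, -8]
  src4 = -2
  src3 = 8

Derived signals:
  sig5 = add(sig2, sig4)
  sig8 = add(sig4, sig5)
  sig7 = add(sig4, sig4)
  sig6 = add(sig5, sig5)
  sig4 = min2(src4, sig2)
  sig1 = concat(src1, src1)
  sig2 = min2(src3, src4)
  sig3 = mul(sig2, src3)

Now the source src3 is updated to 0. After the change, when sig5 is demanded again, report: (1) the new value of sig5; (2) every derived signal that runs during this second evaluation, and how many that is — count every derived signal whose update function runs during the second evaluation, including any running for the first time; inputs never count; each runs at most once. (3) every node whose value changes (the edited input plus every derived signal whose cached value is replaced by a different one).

Initial pass — values computed on the first demand:
  sig2 = min2(8, -2) = -2
  sig4 = min2(-2, -2) = -2
  sig5 = add(-2, -2) = -4

Second demand — change propagation:
  sig2: re-runs because src3 8->0; new result -2 (unchanged).
  sig4: re-examined; everything it read last time is the same (src4 unchanged, sig2 unchanged) — cache -2 kept, no run.
  sig5: re-examined; everything it read last time is the same (sig2 unchanged, sig4 unchanged) — cache -4 kept, no run.

The important point: sig2 recomputes to an identical value, and the output ends up unchanged.

sig5 now evaluates to -4.
Run set: sig2 (1 run).
Changed values: src3.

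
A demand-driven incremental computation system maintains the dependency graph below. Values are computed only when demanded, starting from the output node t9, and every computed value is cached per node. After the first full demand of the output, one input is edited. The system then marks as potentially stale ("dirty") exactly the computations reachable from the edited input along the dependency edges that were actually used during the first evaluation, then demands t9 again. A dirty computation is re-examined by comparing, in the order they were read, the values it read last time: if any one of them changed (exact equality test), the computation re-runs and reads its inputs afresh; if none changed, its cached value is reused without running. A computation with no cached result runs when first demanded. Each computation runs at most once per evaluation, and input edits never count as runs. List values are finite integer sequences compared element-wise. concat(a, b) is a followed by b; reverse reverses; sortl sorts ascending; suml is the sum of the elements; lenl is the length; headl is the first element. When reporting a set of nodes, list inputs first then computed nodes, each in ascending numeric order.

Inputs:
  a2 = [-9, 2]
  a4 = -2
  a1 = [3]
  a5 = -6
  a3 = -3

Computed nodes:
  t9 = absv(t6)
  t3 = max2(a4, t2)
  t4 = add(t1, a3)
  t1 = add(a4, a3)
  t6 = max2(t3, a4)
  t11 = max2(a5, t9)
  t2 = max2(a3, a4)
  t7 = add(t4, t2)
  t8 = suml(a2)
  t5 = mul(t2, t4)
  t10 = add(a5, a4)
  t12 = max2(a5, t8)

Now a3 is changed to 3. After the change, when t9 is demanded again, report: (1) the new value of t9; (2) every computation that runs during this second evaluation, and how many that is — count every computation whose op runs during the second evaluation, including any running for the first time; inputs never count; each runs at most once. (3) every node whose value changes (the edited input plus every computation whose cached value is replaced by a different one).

First evaluation (everything demanded from the output):
  t2 = max2(-3, -2) = -2
  t3 = max2(-2, -2) = -2
  t6 = max2(-2, -2) = -2
  t9 = absv(-2) = 2

Propagation after the edit:
  t2: runs — a3 -3->3; result 3.
  t3: runs — t2 -2->3; result 3.
  t6: runs — t3 -2->3; result 3.
  t9: runs — t6 -2->3; result 3.

New value of t9: 3.
Computations that run: t2, t3, t6, t9 — 4 in total.
Values that change: a3, t2, t3, t6, t9.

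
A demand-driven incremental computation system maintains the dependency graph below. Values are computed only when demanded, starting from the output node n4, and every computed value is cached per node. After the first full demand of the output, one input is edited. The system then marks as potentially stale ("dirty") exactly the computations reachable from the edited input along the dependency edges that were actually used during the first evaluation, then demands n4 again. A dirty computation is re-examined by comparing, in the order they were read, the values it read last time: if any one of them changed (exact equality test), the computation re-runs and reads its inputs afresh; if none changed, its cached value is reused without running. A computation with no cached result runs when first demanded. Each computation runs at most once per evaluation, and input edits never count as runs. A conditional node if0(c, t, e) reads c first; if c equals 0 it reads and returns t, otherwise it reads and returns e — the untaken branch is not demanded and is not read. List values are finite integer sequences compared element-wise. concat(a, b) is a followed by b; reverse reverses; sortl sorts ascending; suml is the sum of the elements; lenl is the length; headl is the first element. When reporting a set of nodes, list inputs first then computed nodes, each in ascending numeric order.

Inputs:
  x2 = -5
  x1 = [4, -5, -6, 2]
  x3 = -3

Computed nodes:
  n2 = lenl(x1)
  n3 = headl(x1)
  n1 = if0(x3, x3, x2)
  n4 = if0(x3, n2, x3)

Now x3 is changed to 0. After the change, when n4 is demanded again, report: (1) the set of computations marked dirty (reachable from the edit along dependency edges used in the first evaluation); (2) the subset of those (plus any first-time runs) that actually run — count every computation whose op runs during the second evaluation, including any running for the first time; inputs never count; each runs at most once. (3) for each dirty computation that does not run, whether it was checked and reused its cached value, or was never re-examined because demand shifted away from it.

Marked dirty: n4.
Computations that run: n2, n4 — 2 in total.
Every dirty computation ran.
Key observation: a condition flipped, so demand reaches new nodes — n2 runs for the first time.

First evaluation (everything demanded from the output):
  n4 = if0(x3=-3 -> else branch x3) = -3

Propagation after the edit:
  n2: demanded for the first time — runs, produces 4.
  n4: runs — x3 -3->0; x3 -3->0; result 4.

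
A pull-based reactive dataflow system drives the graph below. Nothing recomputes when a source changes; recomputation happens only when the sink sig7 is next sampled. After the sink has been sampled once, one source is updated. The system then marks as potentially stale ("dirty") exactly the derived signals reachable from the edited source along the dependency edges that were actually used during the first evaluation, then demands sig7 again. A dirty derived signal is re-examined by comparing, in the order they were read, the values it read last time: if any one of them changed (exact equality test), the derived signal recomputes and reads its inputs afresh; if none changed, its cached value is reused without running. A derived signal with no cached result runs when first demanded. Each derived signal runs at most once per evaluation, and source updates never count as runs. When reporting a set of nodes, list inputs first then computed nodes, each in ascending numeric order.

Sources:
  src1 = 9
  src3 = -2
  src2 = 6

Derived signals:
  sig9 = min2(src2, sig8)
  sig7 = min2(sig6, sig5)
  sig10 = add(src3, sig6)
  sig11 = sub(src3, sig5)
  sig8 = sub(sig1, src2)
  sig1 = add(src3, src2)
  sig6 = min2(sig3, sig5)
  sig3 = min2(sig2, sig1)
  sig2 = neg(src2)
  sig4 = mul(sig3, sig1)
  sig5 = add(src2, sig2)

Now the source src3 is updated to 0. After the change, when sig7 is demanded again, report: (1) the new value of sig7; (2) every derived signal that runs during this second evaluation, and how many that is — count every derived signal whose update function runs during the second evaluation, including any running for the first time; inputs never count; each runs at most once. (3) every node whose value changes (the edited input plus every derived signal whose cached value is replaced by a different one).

New value of sig7: -6.
Derived signals that run: sig1, sig3 — 2 in total.
Values that change: src3, sig1.
Key observation: the change is absorbed at sig3 — it re-runs but produces the same value, and the output's value is unchanged.

First evaluation (everything demanded from the output):
  sig1 = add(-2, 6) = 4
  sig2 = neg(6) = -6
  sig3 = min2(-6, 4) = -6
  sig5 = add(6, -6) = 0
  sig6 = min2(-6, 0) = -6
  sig7 = min2(-6, 0) = -6

Propagation after the edit:
  sig1: runs — src3 -2->0; result 6.
  sig3: runs — sig1 4->6; result -6 (same value as before).
  sig6: checked — values it read are unchanged (sig3 unchanged, sig5 unchanged); reused cached -6 without running.
  sig7: checked — values it read are unchanged (sig6 unchanged, sig5 unchanged); reused cached -6 without running.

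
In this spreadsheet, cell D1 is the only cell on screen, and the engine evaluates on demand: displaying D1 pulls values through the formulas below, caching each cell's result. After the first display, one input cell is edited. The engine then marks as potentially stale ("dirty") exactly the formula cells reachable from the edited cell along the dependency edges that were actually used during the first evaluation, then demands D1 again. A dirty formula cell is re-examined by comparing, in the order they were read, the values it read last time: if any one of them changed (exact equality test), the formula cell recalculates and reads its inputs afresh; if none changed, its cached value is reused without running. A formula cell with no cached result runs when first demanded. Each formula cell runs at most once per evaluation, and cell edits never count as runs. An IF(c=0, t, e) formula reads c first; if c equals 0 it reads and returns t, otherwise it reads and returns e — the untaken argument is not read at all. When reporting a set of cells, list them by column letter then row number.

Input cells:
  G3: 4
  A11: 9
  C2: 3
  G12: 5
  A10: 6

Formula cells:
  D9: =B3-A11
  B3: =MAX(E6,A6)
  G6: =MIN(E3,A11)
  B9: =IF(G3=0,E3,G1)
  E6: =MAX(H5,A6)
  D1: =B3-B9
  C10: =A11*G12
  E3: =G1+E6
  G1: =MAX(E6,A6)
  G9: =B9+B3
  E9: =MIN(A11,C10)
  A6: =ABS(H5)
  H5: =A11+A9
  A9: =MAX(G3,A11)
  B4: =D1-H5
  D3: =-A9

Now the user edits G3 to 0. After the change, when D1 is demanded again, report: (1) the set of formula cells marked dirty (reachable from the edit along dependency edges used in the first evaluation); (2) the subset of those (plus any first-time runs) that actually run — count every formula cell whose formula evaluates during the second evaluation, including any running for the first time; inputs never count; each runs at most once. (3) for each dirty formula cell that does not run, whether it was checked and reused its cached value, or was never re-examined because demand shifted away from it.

Dirty set: A6, A9, B3, B9, D1, E6, G1, H5.
Run set: A9, B9, D1, E3 (4 run).
Re-examined without running (cache reused): A6, B3, E6, G1, H5.
The important point: the flipped condition pulls in fresh nodes; E3 runs for the first time.

Initial pass — values computed on the first demand:
  A9 = MAX(4, 9) = 9
  H5 = 9 + 9 = 18
  A6 = ABS(18) = 18
  E6 = MAX(18, 18) = 18
  B3 = MAX(18, 18) = 18
  G1 = MAX(18, 18) = 18
  B9 = IF(G3=0: G3=4 -> else branch G1) = 18
  D1 = 18 - 18 = 0

Second demand — change propagation:
  A9: re-runs because G3 4->0; new result 9 (unchanged).
  H5: re-examined; everything it read last time is the same (A11 unchanged, A9 unchanged) — cache 18 kept, no run.
  A6: re-examined; everything it read last time is the same (H5 unchanged) — cache 18 kept, no run.
  E6: re-examined; everything it read last time is the same (H5 unchanged, A6 unchanged) — cache 18 kept, no run.
  B3: re-examined; everything it read last time is the same (E6 unchanged, A6 unchanged) — cache 18 kept, no run.
  G1: re-examined; everything it read last time is the same (E6 unchanged, A6 unchanged) — cache 18 kept, no run.
  E3: newly demanded (no cache) — executes and yields 36.
  B9: re-runs because G3 4->0; new result 36.
  D1: re-runs because B9 18->36; new result -18.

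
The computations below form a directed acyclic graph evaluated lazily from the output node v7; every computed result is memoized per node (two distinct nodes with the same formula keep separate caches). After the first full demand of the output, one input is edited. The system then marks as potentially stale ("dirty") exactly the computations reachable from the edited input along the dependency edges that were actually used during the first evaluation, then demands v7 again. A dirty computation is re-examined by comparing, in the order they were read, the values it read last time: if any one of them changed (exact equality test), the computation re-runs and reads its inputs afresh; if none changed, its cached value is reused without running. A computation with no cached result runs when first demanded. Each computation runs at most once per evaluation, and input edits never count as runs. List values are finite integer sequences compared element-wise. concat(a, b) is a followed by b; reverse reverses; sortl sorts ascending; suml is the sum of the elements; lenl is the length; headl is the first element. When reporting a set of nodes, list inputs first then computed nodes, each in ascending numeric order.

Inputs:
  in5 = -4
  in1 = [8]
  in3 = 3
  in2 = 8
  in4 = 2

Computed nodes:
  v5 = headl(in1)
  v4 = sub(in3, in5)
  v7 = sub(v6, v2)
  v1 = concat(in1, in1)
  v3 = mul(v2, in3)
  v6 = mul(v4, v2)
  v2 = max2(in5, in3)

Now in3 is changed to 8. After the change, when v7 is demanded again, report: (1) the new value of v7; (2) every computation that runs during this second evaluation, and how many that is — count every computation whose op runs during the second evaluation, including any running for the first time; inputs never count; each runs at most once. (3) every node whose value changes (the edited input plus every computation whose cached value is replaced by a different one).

Demanding v7 again yields 88.
4 computations run: v2, v4, v6, v7.
The nodes whose values change: in3, v2, v4, v6, v7.

First demand of the output computes:
  v2 = max2(-4, 3) = 3
  v4 = sub(3, -4) = 7
  v6 = mul(7, 3) = 21
  v7 = sub(21, 3) = 18

After the edit, cleaning proceeds:
  v2: a read changed (in3 3->8) — executes, giving 8.
  v4: a read changed (in3 3->8) — executes, giving 12.
  v6: a read changed (v4 7->12; v2 3->8) — executes, giving 96.
  v7: a read changed (v6 21->96; v2 3->8) — executes, giving 88.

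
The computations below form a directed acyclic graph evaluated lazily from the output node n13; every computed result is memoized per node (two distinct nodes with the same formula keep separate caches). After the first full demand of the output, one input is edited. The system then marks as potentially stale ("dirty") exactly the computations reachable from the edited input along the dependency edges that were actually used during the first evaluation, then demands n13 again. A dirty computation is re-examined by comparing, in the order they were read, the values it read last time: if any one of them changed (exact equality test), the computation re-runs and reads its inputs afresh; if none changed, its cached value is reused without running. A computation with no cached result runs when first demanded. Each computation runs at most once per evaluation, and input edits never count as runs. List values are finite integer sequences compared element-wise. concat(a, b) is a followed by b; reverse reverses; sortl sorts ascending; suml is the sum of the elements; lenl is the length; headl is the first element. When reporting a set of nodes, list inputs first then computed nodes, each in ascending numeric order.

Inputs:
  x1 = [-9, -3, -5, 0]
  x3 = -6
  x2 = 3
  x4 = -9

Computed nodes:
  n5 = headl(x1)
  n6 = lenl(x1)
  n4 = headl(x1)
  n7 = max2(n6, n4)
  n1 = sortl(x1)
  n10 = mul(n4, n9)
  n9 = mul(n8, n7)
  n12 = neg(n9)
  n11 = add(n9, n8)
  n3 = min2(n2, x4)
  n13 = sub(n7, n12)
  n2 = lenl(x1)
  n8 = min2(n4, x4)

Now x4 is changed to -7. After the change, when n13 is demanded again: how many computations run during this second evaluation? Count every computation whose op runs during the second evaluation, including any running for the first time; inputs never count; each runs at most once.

First demand of the output computes:
  n4 = headl([-9, -3, -5, 0]) = -9
  n6 = lenl([-9, -3, -5, 0]) = 4
  n7 = max2(4, -9) = 4
  n8 = min2(-9, -9) = -9
  n9 = mul(-9, 4) = -36
  n12 = neg(-36) = 36
  n13 = sub(4, 36) = -32

After the edit, cleaning proceeds:
  n8: a read changed (x4 -9->-7) — executes, giving -9 — identical to its old value.
  n9: dirty, but its reads are unchanged (n8 unchanged, n7 unchanged); cached -36 stands.
  n12: dirty, but its reads are unchanged (n9 unchanged); cached 36 stands.
  n13: dirty, but its reads are unchanged (n7 unchanged, n12 unchanged); cached -32 stands.

Note the absorption at n8: it re-runs yet its value is the same, leaving the output's value untouched.

1 computations run: n8.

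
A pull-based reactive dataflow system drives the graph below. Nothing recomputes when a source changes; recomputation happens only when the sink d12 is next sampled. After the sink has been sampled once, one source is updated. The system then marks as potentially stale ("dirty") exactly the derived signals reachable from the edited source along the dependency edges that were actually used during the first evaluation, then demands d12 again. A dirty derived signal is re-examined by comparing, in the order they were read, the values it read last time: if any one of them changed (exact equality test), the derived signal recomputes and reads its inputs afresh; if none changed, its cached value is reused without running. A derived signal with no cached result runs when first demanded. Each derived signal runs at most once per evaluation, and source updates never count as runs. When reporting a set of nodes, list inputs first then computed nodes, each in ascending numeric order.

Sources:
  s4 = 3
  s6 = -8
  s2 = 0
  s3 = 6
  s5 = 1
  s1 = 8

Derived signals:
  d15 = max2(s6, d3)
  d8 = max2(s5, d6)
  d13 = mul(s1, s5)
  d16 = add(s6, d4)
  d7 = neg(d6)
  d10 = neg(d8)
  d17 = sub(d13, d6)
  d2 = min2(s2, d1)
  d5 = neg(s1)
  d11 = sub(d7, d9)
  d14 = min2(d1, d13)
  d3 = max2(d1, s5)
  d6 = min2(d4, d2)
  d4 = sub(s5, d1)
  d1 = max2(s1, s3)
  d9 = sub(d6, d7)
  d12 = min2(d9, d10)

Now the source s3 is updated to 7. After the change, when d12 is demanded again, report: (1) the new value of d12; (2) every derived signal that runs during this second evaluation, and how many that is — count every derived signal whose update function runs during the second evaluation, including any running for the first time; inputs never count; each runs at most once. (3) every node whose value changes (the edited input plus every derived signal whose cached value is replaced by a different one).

New value of d12: -14.
Derived signals that run: d1 — 1 in total.
Values that change: s3.
Key observation: the change is absorbed at d1 — it re-runs but produces the same value, and the output's value is unchanged.

First evaluation (everything demanded from the output):
  d1 = max2(8, 6) = 8
  d2 = min2(0, 8) = 0
  d4 = sub(1, 8) = -7
  d6 = min2(-7, 0) = -7
  d7 = neg(-7) = 7
  d8 = max2(1, -7) = 1
  d9 = sub(-7, 7) = -14
  d10 = neg(1) = -1
  d12 = min2(-14, -1) = -14

Propagation after the edit:
  d1: runs — s3 6->7; result 8 (same value as before).
  d2: checked — values it read are unchanged (s2 unchanged, d1 unchanged); reused cached 0 without running.
  d4: checked — values it read are unchanged (s5 unchanged, d1 unchanged); reused cached -7 without running.
  d6: checked — values it read are unchanged (d4 unchanged, d2 unchanged); reused cached -7 without running.
  d7: checked — values it read are unchanged (d6 unchanged); reused cached 7 without running.
  d8: checked — values it read are unchanged (s5 unchanged, d6 unchanged); reused cached 1 without running.
  d9: checked — values it read are unchanged (d6 unchanged, d7 unchanged); reused cached -14 without running.
  d10: checked — values it read are unchanged (d8 unchanged); reused cached -1 without running.
  d12: checked — values it read are unchanged (d9 unchanged, d10 unchanged); reused cached -14 without running.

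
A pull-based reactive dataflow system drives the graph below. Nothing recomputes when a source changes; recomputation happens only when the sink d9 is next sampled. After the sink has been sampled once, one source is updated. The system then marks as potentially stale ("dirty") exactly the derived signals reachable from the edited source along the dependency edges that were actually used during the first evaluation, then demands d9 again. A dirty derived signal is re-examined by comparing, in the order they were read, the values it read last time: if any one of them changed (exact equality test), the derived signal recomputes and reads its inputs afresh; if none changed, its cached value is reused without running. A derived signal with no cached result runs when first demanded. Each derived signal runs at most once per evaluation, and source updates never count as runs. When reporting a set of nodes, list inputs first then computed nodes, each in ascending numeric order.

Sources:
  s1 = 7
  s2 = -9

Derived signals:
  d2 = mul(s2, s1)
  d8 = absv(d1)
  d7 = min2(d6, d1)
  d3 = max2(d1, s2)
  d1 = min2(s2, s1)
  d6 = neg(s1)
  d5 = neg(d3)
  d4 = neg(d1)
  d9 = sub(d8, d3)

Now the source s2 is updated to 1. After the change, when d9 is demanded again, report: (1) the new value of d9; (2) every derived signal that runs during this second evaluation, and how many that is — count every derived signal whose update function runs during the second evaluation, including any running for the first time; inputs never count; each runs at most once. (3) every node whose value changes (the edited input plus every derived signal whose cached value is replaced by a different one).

New value of d9: 0.
Derived signals that run: d1, d3, d8, d9 — 4 in total.
Values that change: s2, d1, d3, d8, d9.

First evaluation (everything demanded from the output):
  d1 = min2(-9, 7) = -9
  d3 = max2(-9, -9) = -9
  d8 = absv(-9) = 9
  d9 = sub(9, -9) = 18

Propagation after the edit:
  d1: runs — s2 -9->1; result 1.
  d3: runs — d1 -9->1; s2 -9->1; result 1.
  d8: runs — d1 -9->1; result 1.
  d9: runs — d8 9->1; d3 -9->1; result 0.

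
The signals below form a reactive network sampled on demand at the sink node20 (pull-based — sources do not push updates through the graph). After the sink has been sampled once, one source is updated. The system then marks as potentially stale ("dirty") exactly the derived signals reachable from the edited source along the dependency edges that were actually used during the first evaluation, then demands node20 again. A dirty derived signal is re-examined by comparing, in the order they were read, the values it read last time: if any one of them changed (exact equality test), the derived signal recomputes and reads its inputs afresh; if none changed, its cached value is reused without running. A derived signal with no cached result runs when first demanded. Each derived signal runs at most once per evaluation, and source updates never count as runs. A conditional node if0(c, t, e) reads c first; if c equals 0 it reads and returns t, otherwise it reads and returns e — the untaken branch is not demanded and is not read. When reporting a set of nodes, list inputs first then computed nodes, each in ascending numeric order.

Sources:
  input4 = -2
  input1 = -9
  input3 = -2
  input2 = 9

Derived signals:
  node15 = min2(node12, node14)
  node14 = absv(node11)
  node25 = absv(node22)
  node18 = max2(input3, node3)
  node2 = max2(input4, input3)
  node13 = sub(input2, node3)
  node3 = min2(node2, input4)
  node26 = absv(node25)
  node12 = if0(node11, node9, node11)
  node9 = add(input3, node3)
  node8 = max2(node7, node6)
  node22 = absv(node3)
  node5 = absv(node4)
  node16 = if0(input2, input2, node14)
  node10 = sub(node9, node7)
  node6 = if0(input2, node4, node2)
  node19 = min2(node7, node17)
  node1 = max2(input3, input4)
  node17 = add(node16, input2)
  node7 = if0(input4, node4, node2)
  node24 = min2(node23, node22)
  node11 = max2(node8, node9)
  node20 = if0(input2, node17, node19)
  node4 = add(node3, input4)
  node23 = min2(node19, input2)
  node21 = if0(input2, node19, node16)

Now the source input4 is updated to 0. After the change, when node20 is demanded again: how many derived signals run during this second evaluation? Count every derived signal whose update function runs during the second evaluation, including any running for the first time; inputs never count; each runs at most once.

Initial pass — values computed on the first demand:
  node2 = max2(-2, -2) = -2
  node3 = min2(-2, -2) = -2
  node6 = if0(input2=9 -> else branch node2) = -2
  node7 = if0(input4=-2 -> else branch node2) = -2
  node8 = max2(-2, -2) = -2
  node9 = add(-2, -2) = -4
  node11 = max2(-2, -4) = -2
  node14 = absv(-2) = 2
  node16 = if0(input2=9 -> else branch node14) = 2
  node17 = add(2, 9) = 11
  node19 = min2(-2, 11) = -2
  node20 = if0(input2=9 -> else branch node19) = -2

Second demand — change propagation:
  node2: re-runs because input4 -2->0; new result 0.
  node3: re-runs because node2 -2->0; input4 -2->0; new result 0.
  node4: newly demanded (no cache) — executes and yields 0.
  node6: re-runs because node2 -2->0; new result 0.
  node7: re-runs because input4 -2->0; node2 -2->0; new result 0.
  node8: re-runs because node7 -2->0; node6 -2->0; new result 0.
  node9: re-runs because node3 -2->0; new result -2.
  node11: re-runs because node8 -2->0; node9 -4->-2; new result 0.
  node14: re-runs because node11 -2->0; new result 0.
  node16: re-runs because node14 2->0; new result 0.
  node17: re-runs because node16 2->0; new result 9.
  node19: re-runs because node7 -2->0; node17 11->9; new result 0.
  node20: re-runs because node19 -2->0; new result 0.

The important point: the flipped condition pulls in fresh nodes; node4 runs for the first time.

Run set: node2, node3, node4, node6, node7, node8, node9, node11, node14, node16, node17, node19, node20 (13 run).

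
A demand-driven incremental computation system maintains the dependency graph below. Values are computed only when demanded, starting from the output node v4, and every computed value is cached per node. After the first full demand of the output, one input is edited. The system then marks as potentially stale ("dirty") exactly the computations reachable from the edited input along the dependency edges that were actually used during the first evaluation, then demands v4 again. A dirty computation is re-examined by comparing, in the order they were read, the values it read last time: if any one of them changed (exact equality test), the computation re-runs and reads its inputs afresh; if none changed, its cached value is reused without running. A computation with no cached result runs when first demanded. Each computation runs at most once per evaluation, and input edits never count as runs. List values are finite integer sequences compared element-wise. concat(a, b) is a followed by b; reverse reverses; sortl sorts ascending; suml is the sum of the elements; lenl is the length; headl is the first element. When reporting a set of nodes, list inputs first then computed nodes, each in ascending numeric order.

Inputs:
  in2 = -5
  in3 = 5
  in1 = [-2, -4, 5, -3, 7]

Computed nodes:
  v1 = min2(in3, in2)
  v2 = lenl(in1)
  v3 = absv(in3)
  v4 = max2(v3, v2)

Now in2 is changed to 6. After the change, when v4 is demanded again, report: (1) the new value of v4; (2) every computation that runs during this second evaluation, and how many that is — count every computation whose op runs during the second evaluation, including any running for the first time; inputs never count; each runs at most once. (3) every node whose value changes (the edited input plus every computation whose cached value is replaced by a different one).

New value of v4: 5.
Computations that run: none — 0 in total.
Values that change: in2.
Key observation: in2 is never demanded by the output, so the edit triggers no recomputation at all.

First evaluation (everything demanded from the output):
  v2 = lenl([-2, -4, 5, -3, 7]) = 5
  v3 = absv(5) = 5
  v4 = max2(5, 5) = 5

Propagation after the edit:
  in2 feeds no computation that the output demands — nothing is marked dirty and nothing runs.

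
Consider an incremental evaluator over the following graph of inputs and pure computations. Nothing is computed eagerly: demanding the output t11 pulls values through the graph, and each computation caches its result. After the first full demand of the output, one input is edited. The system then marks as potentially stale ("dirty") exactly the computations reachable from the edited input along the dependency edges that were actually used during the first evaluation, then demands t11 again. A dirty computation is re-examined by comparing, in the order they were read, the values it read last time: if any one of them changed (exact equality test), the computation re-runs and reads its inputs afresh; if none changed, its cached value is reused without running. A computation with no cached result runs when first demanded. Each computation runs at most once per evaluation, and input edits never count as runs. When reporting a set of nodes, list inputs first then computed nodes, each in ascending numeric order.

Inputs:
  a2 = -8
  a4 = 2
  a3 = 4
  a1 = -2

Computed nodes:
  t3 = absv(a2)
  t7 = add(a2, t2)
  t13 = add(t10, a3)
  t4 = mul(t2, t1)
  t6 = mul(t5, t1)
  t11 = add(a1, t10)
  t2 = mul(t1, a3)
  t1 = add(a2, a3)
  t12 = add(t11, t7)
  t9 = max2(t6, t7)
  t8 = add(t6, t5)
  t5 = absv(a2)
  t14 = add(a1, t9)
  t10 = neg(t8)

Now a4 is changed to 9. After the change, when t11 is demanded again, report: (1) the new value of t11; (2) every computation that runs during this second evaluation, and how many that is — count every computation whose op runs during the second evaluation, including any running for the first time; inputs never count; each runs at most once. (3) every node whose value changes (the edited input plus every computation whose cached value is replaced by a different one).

t11 now evaluates to 22.
Run set: none (0 run).
Changed values: a4.
The important point: nothing the output needs ever reads a4, so the edit is invisible to it.

Initial pass — values computed on the first demand:
  t1 = add(-8, 4) = -4
  t5 = absv(-8) = 8
  t6 = mul(8, -4) = -32
  t8 = add(-32, 8) = -24
  t10 = neg(-24) = 24
  t11 = add(-2, 24) = 22

Second demand — change propagation:
  no demanded computation ever read a4, so the edit dirties nothing and nothing runs.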